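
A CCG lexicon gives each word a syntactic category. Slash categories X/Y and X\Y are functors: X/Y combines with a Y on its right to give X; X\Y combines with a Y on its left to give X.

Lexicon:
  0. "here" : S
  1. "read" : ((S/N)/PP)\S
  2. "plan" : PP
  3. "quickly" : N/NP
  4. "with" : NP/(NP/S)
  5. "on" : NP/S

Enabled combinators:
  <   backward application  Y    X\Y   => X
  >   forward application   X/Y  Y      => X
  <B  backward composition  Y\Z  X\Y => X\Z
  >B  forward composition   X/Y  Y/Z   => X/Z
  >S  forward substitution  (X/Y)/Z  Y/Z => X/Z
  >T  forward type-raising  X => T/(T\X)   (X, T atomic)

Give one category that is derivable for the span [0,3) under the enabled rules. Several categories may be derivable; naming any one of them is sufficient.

[0,6] S   >
  [0,3] S/N   >
    [0,2] (S/N)/PP   <
      [0,1] "here" : S
      [1,2] "read" : ((S/N)/PP)\S
    [2,3] "plan" : PP
  [3,6] N   >
    [3,4] "quickly" : N/NP
    [4,6] NP   >
      [4,5] "with" : NP/(NP/S)
      [5,6] "on" : NP/S

S/N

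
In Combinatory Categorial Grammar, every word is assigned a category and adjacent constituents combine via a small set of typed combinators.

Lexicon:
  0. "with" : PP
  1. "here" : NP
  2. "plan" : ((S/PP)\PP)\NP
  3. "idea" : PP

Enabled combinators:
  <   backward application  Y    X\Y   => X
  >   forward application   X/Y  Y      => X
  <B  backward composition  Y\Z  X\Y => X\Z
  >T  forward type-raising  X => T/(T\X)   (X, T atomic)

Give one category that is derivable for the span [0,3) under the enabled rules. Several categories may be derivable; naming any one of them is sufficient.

[0,4] S   >
  [0,3] S/PP   <
    [0,1] "with" : PP
    [1,3] (S/PP)\PP   <
      [1,2] "here" : NP
      [2,3] "plan" : ((S/PP)\PP)\NP
  [3,4] "idea" : PP

S/PP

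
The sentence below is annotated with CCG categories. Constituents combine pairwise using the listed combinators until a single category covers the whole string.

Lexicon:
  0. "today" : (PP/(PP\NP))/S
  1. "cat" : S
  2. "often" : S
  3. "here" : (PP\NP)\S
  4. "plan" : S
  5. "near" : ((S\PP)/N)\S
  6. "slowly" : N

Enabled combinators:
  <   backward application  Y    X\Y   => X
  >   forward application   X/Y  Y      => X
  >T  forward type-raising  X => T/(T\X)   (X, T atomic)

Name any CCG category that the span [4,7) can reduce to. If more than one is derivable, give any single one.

[0,7] S   <
  [0,4] PP   >
    [0,2] PP/(PP\NP)   >
      [0,1] "today" : (PP/(PP\NP))/S
      [1,2] "cat" : S
    [2,4] PP\NP   <
      [2,3] "often" : S
      [3,4] "here" : (PP\NP)\S
  [4,7] S\PP   >
    [4,6] (S\PP)/N   <
      [4,5] "plan" : S
      [5,6] "near" : ((S\PP)/N)\S
    [6,7] "slowly" : N

S\PP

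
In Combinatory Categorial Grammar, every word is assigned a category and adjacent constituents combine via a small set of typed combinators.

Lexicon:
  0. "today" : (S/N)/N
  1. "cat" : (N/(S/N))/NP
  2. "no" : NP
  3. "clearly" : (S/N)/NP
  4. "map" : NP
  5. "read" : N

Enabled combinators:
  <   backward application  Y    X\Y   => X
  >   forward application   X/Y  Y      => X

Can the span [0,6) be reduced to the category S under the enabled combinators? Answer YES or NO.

YES

[0,6] S   >
  [0,5] S/N   >
    [0,1] "today" : (S/N)/N
    [1,5] N   >
      [1,3] N/(S/N)   >
        [1,2] "cat" : (N/(S/N))/NP
        [2,3] "no" : NP
      [3,5] S/N   >
        [3,4] "clearly" : (S/N)/NP
        [4,5] "map" : NP
  [5,6] "read" : N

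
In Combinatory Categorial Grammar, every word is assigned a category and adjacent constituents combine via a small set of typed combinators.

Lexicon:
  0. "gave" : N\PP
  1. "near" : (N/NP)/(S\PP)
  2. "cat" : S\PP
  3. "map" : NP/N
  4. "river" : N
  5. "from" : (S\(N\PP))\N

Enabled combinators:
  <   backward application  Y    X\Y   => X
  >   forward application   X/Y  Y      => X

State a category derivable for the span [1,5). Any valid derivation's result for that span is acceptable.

N

[0,6] S   <
  [0,1] "gave" : N\PP
  [1,6] S\(N\PP)   <
    [1,5] N   >
      [1,3] N/NP   >
        [1,2] "near" : (N/NP)/(S\PP)
        [2,3] "cat" : S\PP
      [3,5] NP   >
        [3,4] "map" : NP/N
        [4,5] "river" : N
    [5,6] "from" : (S\(N\PP))\N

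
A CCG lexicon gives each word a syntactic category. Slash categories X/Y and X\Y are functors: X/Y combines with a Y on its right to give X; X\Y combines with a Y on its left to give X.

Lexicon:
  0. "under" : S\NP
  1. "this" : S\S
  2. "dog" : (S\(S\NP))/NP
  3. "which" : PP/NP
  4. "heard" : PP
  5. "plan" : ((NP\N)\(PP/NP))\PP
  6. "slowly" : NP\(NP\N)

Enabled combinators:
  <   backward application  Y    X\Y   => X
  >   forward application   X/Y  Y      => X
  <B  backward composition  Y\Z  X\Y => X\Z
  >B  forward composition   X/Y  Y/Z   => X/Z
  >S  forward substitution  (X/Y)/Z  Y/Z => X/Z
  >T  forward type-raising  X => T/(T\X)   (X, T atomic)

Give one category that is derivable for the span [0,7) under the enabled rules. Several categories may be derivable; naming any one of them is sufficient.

[0,7] S   <
  [0,2] S\NP   <B
    [0,1] "under" : S\NP
    [1,2] "this" : S\S
  [2,7] S\(S\NP)   >
    [2,3] "dog" : (S\(S\NP))/NP
    [3,7] NP   <
      [3,6] NP\N   <
        [3,4] "which" : PP/NP
        [4,6] (NP\N)\(PP/NP)   <
          [4,5] "heard" : PP
          [5,6] "plan" : ((NP\N)\(PP/NP))\PP
      [6,7] "slowly" : NP\(NP\N)

S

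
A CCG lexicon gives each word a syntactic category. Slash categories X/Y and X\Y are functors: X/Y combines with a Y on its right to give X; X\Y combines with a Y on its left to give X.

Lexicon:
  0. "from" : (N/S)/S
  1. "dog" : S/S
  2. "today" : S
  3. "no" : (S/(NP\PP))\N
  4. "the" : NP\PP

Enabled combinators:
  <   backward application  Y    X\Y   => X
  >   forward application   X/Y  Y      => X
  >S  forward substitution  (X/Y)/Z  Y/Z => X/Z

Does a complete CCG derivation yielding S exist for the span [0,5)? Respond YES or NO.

YES

[0,5] S   >
  [0,4] S/(NP\PP)   <
    [0,3] N   >
      [0,2] N/S   >S
        [0,1] "from" : (N/S)/S
        [1,2] "dog" : S/S
      [2,3] "today" : S
    [3,4] "no" : (S/(NP\PP))\N
  [4,5] "the" : NP\PP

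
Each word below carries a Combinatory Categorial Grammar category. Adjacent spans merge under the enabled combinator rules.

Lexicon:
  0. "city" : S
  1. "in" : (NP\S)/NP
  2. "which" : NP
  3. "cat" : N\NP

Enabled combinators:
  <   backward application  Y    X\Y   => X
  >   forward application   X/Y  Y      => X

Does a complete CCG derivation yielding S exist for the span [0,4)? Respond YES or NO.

S (NP\S)/NP NP N\NP
CKY chart[0,4] = {N}; S ∉ chart

NO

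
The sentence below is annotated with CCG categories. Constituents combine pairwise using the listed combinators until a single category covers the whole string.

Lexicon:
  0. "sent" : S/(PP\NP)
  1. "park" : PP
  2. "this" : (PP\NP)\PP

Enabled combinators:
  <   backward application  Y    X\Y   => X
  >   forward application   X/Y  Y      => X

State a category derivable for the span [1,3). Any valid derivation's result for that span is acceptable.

PP\NP

[0,3] S   >
  [0,1] "sent" : S/(PP\NP)
  [1,3] PP\NP   <
    [1,2] "park" : PP
    [2,3] "this" : (PP\NP)\PP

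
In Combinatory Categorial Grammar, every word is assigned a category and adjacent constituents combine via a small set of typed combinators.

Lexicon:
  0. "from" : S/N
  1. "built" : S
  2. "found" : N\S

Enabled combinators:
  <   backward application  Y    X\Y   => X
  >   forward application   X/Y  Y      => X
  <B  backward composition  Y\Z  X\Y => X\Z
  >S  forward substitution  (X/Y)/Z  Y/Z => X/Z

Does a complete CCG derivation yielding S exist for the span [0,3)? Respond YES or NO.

YES

[0,3] S   >
  [0,1] "from" : S/N
  [1,3] N   <
    [1,2] "built" : S
    [2,3] "found" : N\S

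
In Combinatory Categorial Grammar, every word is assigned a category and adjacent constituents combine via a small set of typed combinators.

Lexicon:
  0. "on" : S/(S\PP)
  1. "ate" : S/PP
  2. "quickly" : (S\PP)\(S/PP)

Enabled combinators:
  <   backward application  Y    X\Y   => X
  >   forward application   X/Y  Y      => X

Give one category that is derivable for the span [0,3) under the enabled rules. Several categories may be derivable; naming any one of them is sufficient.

S

[0,3] S   >
  [0,1] "on" : S/(S\PP)
  [1,3] S\PP   <
    [1,2] "ate" : S/PP
    [2,3] "quickly" : (S\PP)\(S/PP)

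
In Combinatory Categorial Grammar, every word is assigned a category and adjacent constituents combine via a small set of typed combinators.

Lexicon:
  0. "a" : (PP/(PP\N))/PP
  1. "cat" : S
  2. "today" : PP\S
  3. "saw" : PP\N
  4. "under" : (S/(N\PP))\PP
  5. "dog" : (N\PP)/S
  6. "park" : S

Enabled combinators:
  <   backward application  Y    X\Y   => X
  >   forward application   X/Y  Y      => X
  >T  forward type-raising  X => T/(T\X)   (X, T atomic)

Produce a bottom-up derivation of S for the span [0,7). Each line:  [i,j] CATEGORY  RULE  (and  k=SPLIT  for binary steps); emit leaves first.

[0,7] S   >
  [0,5] S/(N\PP)   <
    [0,4] PP   >
      [0,3] PP/(PP\N)   >
        [0,1] "a" : (PP/(PP\N))/PP
        [1,3] PP   <
          [1,2] "cat" : S
          [2,3] "today" : PP\S
      [3,4] "saw" : PP\N
    [4,5] "under" : (S/(N\PP))\PP
  [5,7] N\PP   >
    [5,6] "dog" : (N\PP)/S
    [6,7] "park" : S

[0,1] (PP/(PP\N))/PP  lex  "a"
[1,2] S  lex  "cat"
[2,3] PP\S  lex  "today"
[1,3] PP  <  k=2
[0,3] PP/(PP\N)  >  k=1
[3,4] PP\N  lex  "saw"
[0,4] PP  >  k=3
[4,5] (S/(N\PP))\PP  lex  "under"
[0,5] S/(N\PP)  <  k=4
[5,6] (N\PP)/S  lex  "dog"
[6,7] S  lex  "park"
[5,7] N\PP  >  k=6
[0,7] S  >  k=5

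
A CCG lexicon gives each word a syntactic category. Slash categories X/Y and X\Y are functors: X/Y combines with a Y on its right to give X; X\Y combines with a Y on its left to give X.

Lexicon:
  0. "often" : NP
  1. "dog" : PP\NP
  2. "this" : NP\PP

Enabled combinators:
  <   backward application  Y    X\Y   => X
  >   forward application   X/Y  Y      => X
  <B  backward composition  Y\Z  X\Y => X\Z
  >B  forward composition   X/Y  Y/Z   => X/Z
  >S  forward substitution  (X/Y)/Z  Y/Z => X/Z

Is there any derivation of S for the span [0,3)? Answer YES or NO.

NP PP\NP NP\PP
CKY chart[0,3] = {NP}; S ∉ chart

NO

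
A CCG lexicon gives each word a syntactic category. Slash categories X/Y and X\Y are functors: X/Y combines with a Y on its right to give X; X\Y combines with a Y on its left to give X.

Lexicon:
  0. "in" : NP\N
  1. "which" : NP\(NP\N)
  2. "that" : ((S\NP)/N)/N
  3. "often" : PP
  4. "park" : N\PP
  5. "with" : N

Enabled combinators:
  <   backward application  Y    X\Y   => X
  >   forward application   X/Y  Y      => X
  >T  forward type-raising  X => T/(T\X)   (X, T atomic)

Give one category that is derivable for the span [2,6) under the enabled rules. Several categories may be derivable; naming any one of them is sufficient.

S\NP

[0,6] S   <
  [0,2] NP   <
    [0,1] "in" : NP\N
    [1,2] "which" : NP\(NP\N)
  [2,6] S\NP   >
    [2,5] (S\NP)/N   >
      [2,3] "that" : ((S\NP)/N)/N
      [3,5] N   <
        [3,4] "often" : PP
        [4,5] "park" : N\PP
    [5,6] "with" : N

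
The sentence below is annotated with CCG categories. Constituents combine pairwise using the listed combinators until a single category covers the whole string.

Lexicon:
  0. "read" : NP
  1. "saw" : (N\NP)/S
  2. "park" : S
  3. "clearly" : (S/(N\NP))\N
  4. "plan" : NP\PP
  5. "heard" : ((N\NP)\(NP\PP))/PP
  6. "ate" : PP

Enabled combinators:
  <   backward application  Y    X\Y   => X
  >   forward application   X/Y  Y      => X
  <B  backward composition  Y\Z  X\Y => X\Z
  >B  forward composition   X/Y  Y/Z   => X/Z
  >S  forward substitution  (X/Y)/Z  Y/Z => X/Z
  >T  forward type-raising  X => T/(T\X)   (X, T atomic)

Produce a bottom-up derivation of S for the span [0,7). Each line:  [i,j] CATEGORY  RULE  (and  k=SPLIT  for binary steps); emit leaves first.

[0,7] S   >
  [0,4] S/(N\NP)   <
    [0,3] N   >
      [0,1] N/(N\NP)   >T
        [0,1] "read" : NP
      [1,3] N\NP   >
        [1,2] "saw" : (N\NP)/S
        [2,3] "park" : S
    [3,4] "clearly" : (S/(N\NP))\N
  [4,7] N\NP   <
    [4,5] "plan" : NP\PP
    [5,7] (N\NP)\(NP\PP)   >
      [5,6] "heard" : ((N\NP)\(NP\PP))/PP
      [6,7] "ate" : PP

[0,1] NP  lex  "read"
[0,1] N/(N\NP)  >T
[1,2] (N\NP)/S  lex  "saw"
[2,3] S  lex  "park"
[1,3] N\NP  >  k=2
[0,3] N  >  k=1
[3,4] (S/(N\NP))\N  lex  "clearly"
[0,4] S/(N\NP)  <  k=3
[4,5] NP\PP  lex  "plan"
[5,6] ((N\NP)\(NP\PP))/PP  lex  "heard"
[6,7] PP  lex  "ate"
[5,7] (N\NP)\(NP\PP)  >  k=6
[4,7] N\NP  <  k=5
[0,7] S  >  k=4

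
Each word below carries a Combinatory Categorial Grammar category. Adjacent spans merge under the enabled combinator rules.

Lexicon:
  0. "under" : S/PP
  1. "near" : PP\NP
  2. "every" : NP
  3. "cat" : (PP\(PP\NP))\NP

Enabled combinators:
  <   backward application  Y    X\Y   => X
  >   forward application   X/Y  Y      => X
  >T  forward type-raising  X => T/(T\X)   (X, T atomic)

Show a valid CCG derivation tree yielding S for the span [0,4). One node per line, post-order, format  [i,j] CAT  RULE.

[0,1] S/PP  lex  "under"
[1,2] PP\NP  lex  "near"
[2,3] NP  lex  "every"
[3,4] (PP\(PP\NP))\NP  lex  "cat"
[2,4] PP\(PP\NP)  <  k=3
[1,4] PP  <  k=2
[0,4] S  >  k=1

[0,4] S   >
  [0,1] "under" : S/PP
  [1,4] PP   <
    [1,2] "near" : PP\NP
    [2,4] PP\(PP\NP)   <
      [2,3] "every" : NP
      [3,4] "cat" : (PP\(PP\NP))\NP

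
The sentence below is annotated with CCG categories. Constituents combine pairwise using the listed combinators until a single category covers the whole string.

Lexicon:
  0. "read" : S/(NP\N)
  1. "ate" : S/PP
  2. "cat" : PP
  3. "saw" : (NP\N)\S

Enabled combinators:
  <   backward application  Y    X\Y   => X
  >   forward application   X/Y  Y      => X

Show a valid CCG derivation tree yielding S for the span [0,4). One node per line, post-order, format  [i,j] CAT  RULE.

[0,1] S/(NP\N)  lex  "read"
[1,2] S/PP  lex  "ate"
[2,3] PP  lex  "cat"
[1,3] S  >  k=2
[3,4] (NP\N)\S  lex  "saw"
[1,4] NP\N  <  k=3
[0,4] S  >  k=1

[0,4] S   >
  [0,1] "read" : S/(NP\N)
  [1,4] NP\N   <
    [1,3] S   >
      [1,2] "ate" : S/PP
      [2,3] "cat" : PP
    [3,4] "saw" : (NP\N)\S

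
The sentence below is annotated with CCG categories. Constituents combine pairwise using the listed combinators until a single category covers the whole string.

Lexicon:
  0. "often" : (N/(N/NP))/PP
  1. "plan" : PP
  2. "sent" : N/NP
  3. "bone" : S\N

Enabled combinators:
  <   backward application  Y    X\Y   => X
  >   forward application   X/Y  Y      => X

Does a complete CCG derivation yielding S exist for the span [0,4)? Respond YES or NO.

[0,4] S   <
  [0,3] N   >
    [0,2] N/(N/NP)   >
      [0,1] "often" : (N/(N/NP))/PP
      [1,2] "plan" : PP
    [2,3] "sent" : N/NP
  [3,4] "bone" : S\N

YES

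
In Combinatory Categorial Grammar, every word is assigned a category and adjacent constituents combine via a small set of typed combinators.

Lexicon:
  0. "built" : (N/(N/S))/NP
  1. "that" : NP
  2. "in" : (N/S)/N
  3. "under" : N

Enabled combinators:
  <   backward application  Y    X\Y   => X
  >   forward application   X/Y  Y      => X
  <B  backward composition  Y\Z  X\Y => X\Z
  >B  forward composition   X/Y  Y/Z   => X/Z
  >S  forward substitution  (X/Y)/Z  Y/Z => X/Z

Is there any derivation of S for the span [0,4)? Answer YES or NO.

NO

(N/(N/S))/NP NP (N/S)/N N
CKY chart[0,4] = {N}; S ∉ chart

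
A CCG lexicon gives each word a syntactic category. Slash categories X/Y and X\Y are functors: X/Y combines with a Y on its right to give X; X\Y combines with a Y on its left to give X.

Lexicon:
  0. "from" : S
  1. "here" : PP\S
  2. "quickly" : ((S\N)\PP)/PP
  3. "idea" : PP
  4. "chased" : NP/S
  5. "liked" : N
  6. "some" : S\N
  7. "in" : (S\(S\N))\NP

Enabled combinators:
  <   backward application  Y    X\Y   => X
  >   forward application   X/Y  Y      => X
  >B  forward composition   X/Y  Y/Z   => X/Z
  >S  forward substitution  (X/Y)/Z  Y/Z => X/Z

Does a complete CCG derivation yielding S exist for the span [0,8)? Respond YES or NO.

YES

[0,8] S   <
  [0,4] S\N   <
    [0,2] PP   <
      [0,1] "from" : S
      [1,2] "here" : PP\S
    [2,4] (S\N)\PP   >
      [2,3] "quickly" : ((S\N)\PP)/PP
      [3,4] "idea" : PP
  [4,8] S\(S\N)   <
    [4,7] NP   >
      [4,5] "chased" : NP/S
      [5,7] S   <
        [5,6] "liked" : N
        [6,7] "some" : S\N
    [7,8] "in" : (S\(S\N))\NP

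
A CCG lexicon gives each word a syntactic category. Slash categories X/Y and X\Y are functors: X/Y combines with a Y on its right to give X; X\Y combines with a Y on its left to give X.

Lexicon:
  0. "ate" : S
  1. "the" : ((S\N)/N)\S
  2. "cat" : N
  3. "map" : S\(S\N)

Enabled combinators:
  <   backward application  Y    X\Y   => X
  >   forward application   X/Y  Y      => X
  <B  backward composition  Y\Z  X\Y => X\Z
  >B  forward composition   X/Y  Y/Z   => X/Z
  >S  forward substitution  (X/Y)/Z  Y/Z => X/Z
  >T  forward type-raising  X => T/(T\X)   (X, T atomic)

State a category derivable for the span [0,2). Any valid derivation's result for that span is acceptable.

[0,4] S   <
  [0,3] S\N   >
    [0,2] (S\N)/N   <
      [0,1] "ate" : S
      [1,2] "the" : ((S\N)/N)\S
    [2,3] "cat" : N
  [3,4] "map" : S\(S\N)

(S\N)/N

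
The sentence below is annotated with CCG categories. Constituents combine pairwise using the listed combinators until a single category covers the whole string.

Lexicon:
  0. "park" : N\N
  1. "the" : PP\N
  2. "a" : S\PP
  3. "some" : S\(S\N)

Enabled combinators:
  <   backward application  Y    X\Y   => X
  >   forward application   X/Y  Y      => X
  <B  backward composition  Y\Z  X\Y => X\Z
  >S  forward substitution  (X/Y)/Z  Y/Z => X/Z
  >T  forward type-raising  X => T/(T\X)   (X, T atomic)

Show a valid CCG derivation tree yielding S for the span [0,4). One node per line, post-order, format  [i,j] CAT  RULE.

[0,1] N\N  lex  "park"
[1,2] PP\N  lex  "the"
[2,3] S\PP  lex  "a"
[1,3] S\N  <B  k=2
[0,3] S\N  <B  k=1
[3,4] S\(S\N)  lex  "some"
[0,4] S  <  k=3

[0,4] S   <
  [0,3] S\N   <B
    [0,1] "park" : N\N
    [1,3] S\N   <B
      [1,2] "the" : PP\N
      [2,3] "a" : S\PP
  [3,4] "some" : S\(S\N)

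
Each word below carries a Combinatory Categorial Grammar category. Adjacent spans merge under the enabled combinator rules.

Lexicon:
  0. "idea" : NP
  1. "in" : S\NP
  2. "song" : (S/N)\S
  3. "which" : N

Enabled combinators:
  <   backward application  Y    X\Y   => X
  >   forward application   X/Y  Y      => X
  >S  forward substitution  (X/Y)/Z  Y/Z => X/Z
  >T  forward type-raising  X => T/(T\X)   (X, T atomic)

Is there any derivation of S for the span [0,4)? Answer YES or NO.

YES

[0,4] S   >
  [0,3] S/N   <
    [0,2] S   <
      [0,1] "idea" : NP
      [1,2] "in" : S\NP
    [2,3] "song" : (S/N)\S
  [3,4] "which" : N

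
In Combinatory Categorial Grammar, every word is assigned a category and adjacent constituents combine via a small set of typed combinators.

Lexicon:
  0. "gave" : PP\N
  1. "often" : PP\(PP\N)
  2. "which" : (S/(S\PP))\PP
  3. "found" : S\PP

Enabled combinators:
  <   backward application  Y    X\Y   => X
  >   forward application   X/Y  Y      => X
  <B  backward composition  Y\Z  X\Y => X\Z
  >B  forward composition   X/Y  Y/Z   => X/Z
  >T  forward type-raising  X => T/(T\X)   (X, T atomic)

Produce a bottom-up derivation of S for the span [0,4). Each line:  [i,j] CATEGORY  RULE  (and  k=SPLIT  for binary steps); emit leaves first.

[0,4] S   >
  [0,3] S/(S\PP)   <
    [0,2] PP   <
      [0,1] "gave" : PP\N
      [1,2] "often" : PP\(PP\N)
    [2,3] "which" : (S/(S\PP))\PP
  [3,4] "found" : S\PP

[0,1] PP\N  lex  "gave"
[1,2] PP\(PP\N)  lex  "often"
[0,2] PP  <  k=1
[2,3] (S/(S\PP))\PP  lex  "which"
[0,3] S/(S\PP)  <  k=2
[3,4] S\PP  lex  "found"
[0,4] S  >  k=3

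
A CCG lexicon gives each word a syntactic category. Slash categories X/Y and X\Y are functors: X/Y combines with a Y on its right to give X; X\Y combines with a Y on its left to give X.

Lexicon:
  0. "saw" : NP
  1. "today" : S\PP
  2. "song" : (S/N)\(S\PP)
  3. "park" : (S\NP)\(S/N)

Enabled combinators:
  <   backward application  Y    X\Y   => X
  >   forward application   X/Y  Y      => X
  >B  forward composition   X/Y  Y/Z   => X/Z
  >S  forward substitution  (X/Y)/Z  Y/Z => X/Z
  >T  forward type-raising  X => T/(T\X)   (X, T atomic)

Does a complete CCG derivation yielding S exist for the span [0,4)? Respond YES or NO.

YES

[0,4] S   >
  [0,1] S/(S\NP)   >T
    [0,1] "saw" : NP
  [1,4] S\NP   <
    [1,3] S/N   <
      [1,2] "today" : S\PP
      [2,3] "song" : (S/N)\(S\PP)
    [3,4] "park" : (S\NP)\(S/N)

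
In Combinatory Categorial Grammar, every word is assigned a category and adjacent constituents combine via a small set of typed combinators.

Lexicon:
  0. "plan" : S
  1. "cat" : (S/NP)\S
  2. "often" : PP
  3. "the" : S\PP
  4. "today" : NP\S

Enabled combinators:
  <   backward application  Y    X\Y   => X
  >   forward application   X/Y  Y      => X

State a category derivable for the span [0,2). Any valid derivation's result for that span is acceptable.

[0,5] S   >
  [0,2] S/NP   <
    [0,1] "plan" : S
    [1,2] "cat" : (S/NP)\S
  [2,5] NP   <
    [2,4] S   <
      [2,3] "often" : PP
      [3,4] "the" : S\PP
    [4,5] "today" : NP\S

S/NP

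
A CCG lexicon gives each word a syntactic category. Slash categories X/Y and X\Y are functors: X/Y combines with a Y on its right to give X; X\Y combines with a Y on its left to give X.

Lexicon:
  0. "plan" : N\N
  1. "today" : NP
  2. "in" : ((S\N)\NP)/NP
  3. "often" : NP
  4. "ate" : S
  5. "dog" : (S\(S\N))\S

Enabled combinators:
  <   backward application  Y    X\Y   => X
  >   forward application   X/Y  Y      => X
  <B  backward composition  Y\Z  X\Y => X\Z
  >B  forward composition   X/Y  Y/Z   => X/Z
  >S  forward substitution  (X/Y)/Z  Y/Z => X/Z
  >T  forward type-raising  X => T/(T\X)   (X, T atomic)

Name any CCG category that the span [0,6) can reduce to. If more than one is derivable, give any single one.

S

[0,6] S   <
  [0,4] S\N   <B
    [0,1] "plan" : N\N
    [1,4] S\N   <
      [1,2] "today" : NP
      [2,4] (S\N)\NP   >
        [2,3] "in" : ((S\N)\NP)/NP
        [3,4] "often" : NP
  [4,6] S\(S\N)   <
    [4,5] "ate" : S
    [5,6] "dog" : (S\(S\N))\S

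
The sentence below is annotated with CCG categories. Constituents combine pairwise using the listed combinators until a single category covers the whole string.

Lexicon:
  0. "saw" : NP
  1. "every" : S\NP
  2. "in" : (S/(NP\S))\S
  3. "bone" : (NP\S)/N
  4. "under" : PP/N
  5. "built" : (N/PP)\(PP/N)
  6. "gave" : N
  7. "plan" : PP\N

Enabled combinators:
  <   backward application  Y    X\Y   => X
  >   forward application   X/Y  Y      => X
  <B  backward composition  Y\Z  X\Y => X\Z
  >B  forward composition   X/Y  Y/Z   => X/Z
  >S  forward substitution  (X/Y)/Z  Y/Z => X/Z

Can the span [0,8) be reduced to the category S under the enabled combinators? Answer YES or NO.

[0,8] S   >
  [0,4] S/N   >B
    [0,3] S/(NP\S)   <
      [0,2] S   <
        [0,1] "saw" : NP
        [1,2] "every" : S\NP
      [2,3] "in" : (S/(NP\S))\S
    [3,4] "bone" : (NP\S)/N
  [4,8] N   >
    [4,6] N/PP   <
      [4,5] "under" : PP/N
      [5,6] "built" : (N/PP)\(PP/N)
    [6,8] PP   <
      [6,7] "gave" : N
      [7,8] "plan" : PP\N

YES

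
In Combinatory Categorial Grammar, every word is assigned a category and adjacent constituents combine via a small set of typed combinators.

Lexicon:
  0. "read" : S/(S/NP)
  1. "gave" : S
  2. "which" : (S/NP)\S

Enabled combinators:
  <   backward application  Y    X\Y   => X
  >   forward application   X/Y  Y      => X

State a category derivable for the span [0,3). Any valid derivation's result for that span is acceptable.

[0,3] S   >
  [0,1] "read" : S/(S/NP)
  [1,3] S/NP   <
    [1,2] "gave" : S
    [2,3] "which" : (S/NP)\S

S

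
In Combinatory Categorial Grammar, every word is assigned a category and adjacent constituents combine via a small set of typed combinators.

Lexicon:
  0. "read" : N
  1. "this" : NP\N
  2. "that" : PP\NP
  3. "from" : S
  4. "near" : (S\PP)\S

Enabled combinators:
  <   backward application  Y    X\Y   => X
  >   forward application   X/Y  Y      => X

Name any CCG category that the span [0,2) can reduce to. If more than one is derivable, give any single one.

[0,5] S   <
  [0,3] PP   <
    [0,2] NP   <
      [0,1] "read" : N
      [1,2] "this" : NP\N
    [2,3] "that" : PP\NP
  [3,5] S\PP   <
    [3,4] "from" : S
    [4,5] "near" : (S\PP)\S

NP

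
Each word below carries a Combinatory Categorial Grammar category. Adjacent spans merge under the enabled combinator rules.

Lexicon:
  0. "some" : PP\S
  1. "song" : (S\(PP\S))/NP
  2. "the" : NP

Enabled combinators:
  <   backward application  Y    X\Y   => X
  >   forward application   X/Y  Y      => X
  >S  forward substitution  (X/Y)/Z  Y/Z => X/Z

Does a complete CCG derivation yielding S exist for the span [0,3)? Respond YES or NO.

YES

[0,3] S   <
  [0,1] "some" : PP\S
  [1,3] S\(PP\S)   >
    [1,2] "song" : (S\(PP\S))/NP
    [2,3] "the" : NP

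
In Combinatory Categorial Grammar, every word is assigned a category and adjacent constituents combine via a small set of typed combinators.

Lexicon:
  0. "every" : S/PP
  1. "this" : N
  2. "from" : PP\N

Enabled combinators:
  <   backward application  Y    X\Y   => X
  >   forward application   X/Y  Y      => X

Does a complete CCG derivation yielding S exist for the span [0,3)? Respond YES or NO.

YES

[0,3] S   >
  [0,1] "every" : S/PP
  [1,3] PP   <
    [1,2] "this" : N
    [2,3] "from" : PP\N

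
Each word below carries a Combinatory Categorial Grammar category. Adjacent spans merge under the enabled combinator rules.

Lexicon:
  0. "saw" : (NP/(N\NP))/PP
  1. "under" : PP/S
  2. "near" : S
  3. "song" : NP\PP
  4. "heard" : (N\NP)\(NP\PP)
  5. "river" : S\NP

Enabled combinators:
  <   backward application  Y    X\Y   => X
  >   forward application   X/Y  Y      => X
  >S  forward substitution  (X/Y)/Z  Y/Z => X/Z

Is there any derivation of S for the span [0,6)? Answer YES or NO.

YES

[0,6] S   <
  [0,5] NP   >
    [0,3] NP/(N\NP)   >
      [0,1] "saw" : (NP/(N\NP))/PP
      [1,3] PP   >
        [1,2] "under" : PP/S
        [2,3] "near" : S
    [3,5] N\NP   <
      [3,4] "song" : NP\PP
      [4,5] "heard" : (N\NP)\(NP\PP)
  [5,6] "river" : S\NP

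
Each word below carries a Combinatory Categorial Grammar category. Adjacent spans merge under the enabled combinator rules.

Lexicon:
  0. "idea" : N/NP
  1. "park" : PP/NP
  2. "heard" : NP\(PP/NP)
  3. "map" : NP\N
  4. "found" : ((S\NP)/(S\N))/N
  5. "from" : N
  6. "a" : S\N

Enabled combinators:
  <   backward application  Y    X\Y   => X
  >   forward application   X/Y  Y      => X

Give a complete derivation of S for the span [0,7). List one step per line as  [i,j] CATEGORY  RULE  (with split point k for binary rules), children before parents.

[0,1] N/NP  lex  "idea"
[1,2] PP/NP  lex  "park"
[2,3] NP\(PP/NP)  lex  "heard"
[1,3] NP  <  k=2
[0,3] N  >  k=1
[3,4] NP\N  lex  "map"
[0,4] NP  <  k=3
[4,5] ((S\NP)/(S\N))/N  lex  "found"
[5,6] N  lex  "from"
[4,6] (S\NP)/(S\N)  >  k=5
[6,7] S\N  lex  "a"
[4,7] S\NP  >  k=6
[0,7] S  <  k=4

[0,7] S   <
  [0,4] NP   <
    [0,3] N   >
      [0,1] "idea" : N/NP
      [1,3] NP   <
        [1,2] "park" : PP/NP
        [2,3] "heard" : NP\(PP/NP)
    [3,4] "map" : NP\N
  [4,7] S\NP   >
    [4,6] (S\NP)/(S\N)   >
      [4,5] "found" : ((S\NP)/(S\N))/N
      [5,6] "from" : N
    [6,7] "a" : S\N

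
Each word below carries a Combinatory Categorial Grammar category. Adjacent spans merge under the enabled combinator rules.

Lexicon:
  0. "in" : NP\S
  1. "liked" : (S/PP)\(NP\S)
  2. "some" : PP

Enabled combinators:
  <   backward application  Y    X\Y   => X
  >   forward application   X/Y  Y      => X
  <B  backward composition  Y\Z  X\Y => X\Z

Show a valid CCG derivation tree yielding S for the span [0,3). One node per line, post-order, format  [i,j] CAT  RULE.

[0,3] S   >
  [0,2] S/PP   <
    [0,1] "in" : NP\S
    [1,2] "liked" : (S/PP)\(NP\S)
  [2,3] "some" : PP

[0,1] NP\S  lex  "in"
[1,2] (S/PP)\(NP\S)  lex  "liked"
[0,2] S/PP  <  k=1
[2,3] PP  lex  "some"
[0,3] S  >  k=2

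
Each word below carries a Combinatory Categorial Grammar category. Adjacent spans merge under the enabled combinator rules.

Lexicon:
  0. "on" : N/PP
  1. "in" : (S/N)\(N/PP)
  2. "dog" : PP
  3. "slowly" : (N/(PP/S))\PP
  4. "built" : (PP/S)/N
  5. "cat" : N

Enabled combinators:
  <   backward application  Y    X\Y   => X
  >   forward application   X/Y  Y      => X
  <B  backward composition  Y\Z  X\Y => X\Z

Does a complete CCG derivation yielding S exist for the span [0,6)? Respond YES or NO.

YES

[0,6] S   >
  [0,2] S/N   <
    [0,1] "on" : N/PP
    [1,2] "in" : (S/N)\(N/PP)
  [2,6] N   >
    [2,4] N/(PP/S)   <
      [2,3] "dog" : PP
      [3,4] "slowly" : (N/(PP/S))\PP
    [4,6] PP/S   >
      [4,5] "built" : (PP/S)/N
      [5,6] "cat" : N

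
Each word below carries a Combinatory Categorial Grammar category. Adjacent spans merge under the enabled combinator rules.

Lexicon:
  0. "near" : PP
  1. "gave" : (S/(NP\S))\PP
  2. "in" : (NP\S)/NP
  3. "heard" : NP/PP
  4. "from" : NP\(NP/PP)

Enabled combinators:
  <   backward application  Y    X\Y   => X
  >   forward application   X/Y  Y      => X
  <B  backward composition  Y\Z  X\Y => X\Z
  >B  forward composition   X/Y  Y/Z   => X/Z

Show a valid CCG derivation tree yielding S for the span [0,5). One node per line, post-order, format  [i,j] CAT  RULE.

[0,1] PP  lex  "near"
[1,2] (S/(NP\S))\PP  lex  "gave"
[0,2] S/(NP\S)  <  k=1
[2,3] (NP\S)/NP  lex  "in"
[3,4] NP/PP  lex  "heard"
[4,5] NP\(NP/PP)  lex  "from"
[3,5] NP  <  k=4
[2,5] NP\S  >  k=3
[0,5] S  >  k=2

[0,5] S   >
  [0,2] S/(NP\S)   <
    [0,1] "near" : PP
    [1,2] "gave" : (S/(NP\S))\PP
  [2,5] NP\S   >
    [2,3] "in" : (NP\S)/NP
    [3,5] NP   <
      [3,4] "heard" : NP/PP
      [4,5] "from" : NP\(NP/PP)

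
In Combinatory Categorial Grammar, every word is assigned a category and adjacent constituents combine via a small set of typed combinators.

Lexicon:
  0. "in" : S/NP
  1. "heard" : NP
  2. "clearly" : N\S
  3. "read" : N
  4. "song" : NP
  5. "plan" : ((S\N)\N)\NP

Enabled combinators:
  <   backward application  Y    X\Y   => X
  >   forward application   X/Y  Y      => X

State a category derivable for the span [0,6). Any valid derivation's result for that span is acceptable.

[0,6] S   <
  [0,3] N   <
    [0,2] S   >
      [0,1] "in" : S/NP
      [1,2] "heard" : NP
    [2,3] "clearly" : N\S
  [3,6] S\N   <
    [3,4] "read" : N
    [4,6] (S\N)\N   <
      [4,5] "song" : NP
      [5,6] "plan" : ((S\N)\N)\NP

S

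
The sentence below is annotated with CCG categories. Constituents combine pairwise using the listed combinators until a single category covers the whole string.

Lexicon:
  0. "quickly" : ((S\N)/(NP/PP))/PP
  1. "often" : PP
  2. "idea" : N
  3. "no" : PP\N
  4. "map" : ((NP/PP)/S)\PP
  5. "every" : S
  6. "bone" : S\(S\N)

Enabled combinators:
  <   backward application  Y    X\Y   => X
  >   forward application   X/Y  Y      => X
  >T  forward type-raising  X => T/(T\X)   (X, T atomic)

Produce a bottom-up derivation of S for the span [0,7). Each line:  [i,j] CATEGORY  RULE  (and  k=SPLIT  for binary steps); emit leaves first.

[0,7] S   <
  [0,6] S\N   >
    [0,2] (S\N)/(NP/PP)   >
      [0,1] "quickly" : ((S\N)/(NP/PP))/PP
      [1,2] "often" : PP
    [2,6] NP/PP   >
      [2,5] (NP/PP)/S   <
        [2,4] PP   <
          [2,3] "idea" : N
          [3,4] "no" : PP\N
        [4,5] "map" : ((NP/PP)/S)\PP
      [5,6] "every" : S
  [6,7] "bone" : S\(S\N)

[0,1] ((S\N)/(NP/PP))/PP  lex  "quickly"
[1,2] PP  lex  "often"
[0,2] (S\N)/(NP/PP)  >  k=1
[2,3] N  lex  "idea"
[3,4] PP\N  lex  "no"
[2,4] PP  <  k=3
[4,5] ((NP/PP)/S)\PP  lex  "map"
[2,5] (NP/PP)/S  <  k=4
[5,6] S  lex  "every"
[2,6] NP/PP  >  k=5
[0,6] S\N  >  k=2
[6,7] S\(S\N)  lex  "bone"
[0,7] S  <  k=6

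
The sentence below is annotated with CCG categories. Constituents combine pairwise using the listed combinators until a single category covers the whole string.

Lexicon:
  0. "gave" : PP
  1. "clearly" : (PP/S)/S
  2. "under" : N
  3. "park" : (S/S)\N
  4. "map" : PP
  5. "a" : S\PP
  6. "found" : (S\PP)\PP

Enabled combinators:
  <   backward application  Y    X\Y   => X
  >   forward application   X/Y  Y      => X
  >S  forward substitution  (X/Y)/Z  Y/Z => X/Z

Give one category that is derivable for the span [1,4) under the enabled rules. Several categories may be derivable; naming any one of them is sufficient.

[0,7] S   <
  [0,1] "gave" : PP
  [1,7] S\PP   <
    [1,6] PP   >
      [1,4] PP/S   >S
        [1,2] "clearly" : (PP/S)/S
        [2,4] S/S   <
          [2,3] "under" : N
          [3,4] "park" : (S/S)\N
      [4,6] S   <
        [4,5] "map" : PP
        [5,6] "a" : S\PP
    [6,7] "found" : (S\PP)\PP

PP/S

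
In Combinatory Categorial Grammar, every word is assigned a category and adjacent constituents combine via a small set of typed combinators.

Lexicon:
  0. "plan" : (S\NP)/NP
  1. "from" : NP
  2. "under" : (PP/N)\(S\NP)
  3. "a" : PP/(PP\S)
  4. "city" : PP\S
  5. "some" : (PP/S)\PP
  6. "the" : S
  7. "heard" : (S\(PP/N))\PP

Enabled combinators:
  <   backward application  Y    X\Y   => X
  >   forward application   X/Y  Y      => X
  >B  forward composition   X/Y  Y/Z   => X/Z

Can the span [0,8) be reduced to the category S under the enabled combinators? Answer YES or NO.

YES

[0,8] S   <
  [0,3] PP/N   <
    [0,2] S\NP   >
      [0,1] "plan" : (S\NP)/NP
      [1,2] "from" : NP
    [2,3] "under" : (PP/N)\(S\NP)
  [3,8] S\(PP/N)   <
    [3,7] PP   >
      [3,6] PP/S   <
        [3,5] PP   >
          [3,4] "a" : PP/(PP\S)
          [4,5] "city" : PP\S
        [5,6] "some" : (PP/S)\PP
      [6,7] "the" : S
    [7,8] "heard" : (S\(PP/N))\PP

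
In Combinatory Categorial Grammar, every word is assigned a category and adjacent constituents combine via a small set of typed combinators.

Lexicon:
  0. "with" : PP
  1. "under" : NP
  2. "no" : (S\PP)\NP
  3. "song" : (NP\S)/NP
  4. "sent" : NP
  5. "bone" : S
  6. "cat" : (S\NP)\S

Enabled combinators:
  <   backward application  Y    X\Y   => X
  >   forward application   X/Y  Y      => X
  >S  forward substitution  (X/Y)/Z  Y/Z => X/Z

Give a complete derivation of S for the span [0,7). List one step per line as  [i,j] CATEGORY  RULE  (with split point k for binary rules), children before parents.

[0,7] S   <
  [0,5] NP   <
    [0,3] S   <
      [0,1] "with" : PP
      [1,3] S\PP   <
        [1,2] "under" : NP
        [2,3] "no" : (S\PP)\NP
    [3,5] NP\S   >
      [3,4] "song" : (NP\S)/NP
      [4,5] "sent" : NP
  [5,7] S\NP   <
    [5,6] "bone" : S
    [6,7] "cat" : (S\NP)\S

[0,1] PP  lex  "with"
[1,2] NP  lex  "under"
[2,3] (S\PP)\NP  lex  "no"
[1,3] S\PP  <  k=2
[0,3] S  <  k=1
[3,4] (NP\S)/NP  lex  "song"
[4,5] NP  lex  "sent"
[3,5] NP\S  >  k=4
[0,5] NP  <  k=3
[5,6] S  lex  "bone"
[6,7] (S\NP)\S  lex  "cat"
[5,7] S\NP  <  k=6
[0,7] S  <  k=5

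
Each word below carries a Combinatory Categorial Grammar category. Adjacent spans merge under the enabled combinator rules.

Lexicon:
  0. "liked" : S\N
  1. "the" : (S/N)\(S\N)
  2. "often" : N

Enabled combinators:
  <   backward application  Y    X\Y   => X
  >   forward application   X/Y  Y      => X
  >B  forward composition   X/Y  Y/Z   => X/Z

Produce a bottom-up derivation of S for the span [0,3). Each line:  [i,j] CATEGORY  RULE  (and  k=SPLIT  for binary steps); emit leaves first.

[0,1] S\N  lex  "liked"
[1,2] (S/N)\(S\N)  lex  "the"
[0,2] S/N  <  k=1
[2,3] N  lex  "often"
[0,3] S  >  k=2

[0,3] S   >
  [0,2] S/N   <
    [0,1] "liked" : S\N
    [1,2] "the" : (S/N)\(S\N)
  [2,3] "often" : N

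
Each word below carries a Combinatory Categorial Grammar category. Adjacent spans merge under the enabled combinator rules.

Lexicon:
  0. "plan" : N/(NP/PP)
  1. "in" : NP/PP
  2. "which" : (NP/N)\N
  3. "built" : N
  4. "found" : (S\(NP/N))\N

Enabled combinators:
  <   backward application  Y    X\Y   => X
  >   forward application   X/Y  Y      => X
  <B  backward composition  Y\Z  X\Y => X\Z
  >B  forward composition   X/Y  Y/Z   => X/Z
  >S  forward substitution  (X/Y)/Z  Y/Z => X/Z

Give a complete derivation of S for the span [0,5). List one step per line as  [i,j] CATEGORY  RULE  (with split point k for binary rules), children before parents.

[0,1] N/(NP/PP)  lex  "plan"
[1,2] NP/PP  lex  "in"
[0,2] N  >  k=1
[2,3] (NP/N)\N  lex  "which"
[3,4] N  lex  "built"
[4,5] (S\(NP/N))\N  lex  "found"
[3,5] S\(NP/N)  <  k=4
[2,5] S\N  <B  k=3
[0,5] S  <  k=2

[0,5] S   <
  [0,2] N   >
    [0,1] "plan" : N/(NP/PP)
    [1,2] "in" : NP/PP
  [2,5] S\N   <B
    [2,3] "which" : (NP/N)\N
    [3,5] S\(NP/N)   <
      [3,4] "built" : N
      [4,5] "found" : (S\(NP/N))\N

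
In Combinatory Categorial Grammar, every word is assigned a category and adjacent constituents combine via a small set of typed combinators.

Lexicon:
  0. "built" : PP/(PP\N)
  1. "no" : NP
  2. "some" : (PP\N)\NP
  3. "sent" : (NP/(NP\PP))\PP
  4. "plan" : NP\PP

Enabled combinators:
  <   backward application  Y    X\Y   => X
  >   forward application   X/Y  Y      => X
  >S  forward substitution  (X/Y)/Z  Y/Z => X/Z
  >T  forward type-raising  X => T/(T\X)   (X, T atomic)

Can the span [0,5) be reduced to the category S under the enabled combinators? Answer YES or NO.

NO

PP/(PP\N) NP (PP\N)\NP (NP/(NP\PP))\PP NP\PP
CKY chart[0,5] = {N/(N\NP), NP, NP/(NP\NP), PP/(PP\NP), S/(S\NP)}; S ∉ chart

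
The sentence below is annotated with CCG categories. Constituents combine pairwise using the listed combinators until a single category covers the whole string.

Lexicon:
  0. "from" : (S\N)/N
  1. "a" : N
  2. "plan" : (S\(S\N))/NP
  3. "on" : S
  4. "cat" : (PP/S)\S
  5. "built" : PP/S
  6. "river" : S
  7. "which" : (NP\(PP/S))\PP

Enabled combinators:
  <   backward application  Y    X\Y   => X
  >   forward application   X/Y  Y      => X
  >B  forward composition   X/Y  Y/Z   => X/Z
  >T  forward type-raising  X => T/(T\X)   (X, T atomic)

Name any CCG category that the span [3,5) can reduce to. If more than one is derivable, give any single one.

[0,8] S   <
  [0,2] S\N   >
    [0,1] "from" : (S\N)/N
    [1,2] "a" : N
  [2,8] S\(S\N)   >
    [2,3] "plan" : (S\(S\N))/NP
    [3,8] NP   <
      [3,5] PP/S   <
        [3,4] "on" : S
        [4,5] "cat" : (PP/S)\S
      [5,8] NP\(PP/S)   <
        [5,7] PP   >
          [5,6] "built" : PP/S
          [6,7] "river" : S
        [7,8] "which" : (NP\(PP/S))\PP

PP/S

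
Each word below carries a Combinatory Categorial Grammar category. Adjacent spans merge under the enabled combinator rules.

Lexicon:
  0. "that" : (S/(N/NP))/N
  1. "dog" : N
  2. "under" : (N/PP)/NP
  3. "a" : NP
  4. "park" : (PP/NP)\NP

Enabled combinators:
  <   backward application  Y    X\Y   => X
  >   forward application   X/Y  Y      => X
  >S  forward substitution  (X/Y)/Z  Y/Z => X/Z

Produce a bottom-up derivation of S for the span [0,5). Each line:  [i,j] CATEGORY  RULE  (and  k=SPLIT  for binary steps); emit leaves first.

[0,5] S   >
  [0,2] S/(N/NP)   >
    [0,1] "that" : (S/(N/NP))/N
    [1,2] "dog" : N
  [2,5] N/NP   >S
    [2,3] "under" : (N/PP)/NP
    [3,5] PP/NP   <
      [3,4] "a" : NP
      [4,5] "park" : (PP/NP)\NP

[0,1] (S/(N/NP))/N  lex  "that"
[1,2] N  lex  "dog"
[0,2] S/(N/NP)  >  k=1
[2,3] (N/PP)/NP  lex  "under"
[3,4] NP  lex  "a"
[4,5] (PP/NP)\NP  lex  "park"
[3,5] PP/NP  <  k=4
[2,5] N/NP  >S  k=3
[0,5] S  >  k=2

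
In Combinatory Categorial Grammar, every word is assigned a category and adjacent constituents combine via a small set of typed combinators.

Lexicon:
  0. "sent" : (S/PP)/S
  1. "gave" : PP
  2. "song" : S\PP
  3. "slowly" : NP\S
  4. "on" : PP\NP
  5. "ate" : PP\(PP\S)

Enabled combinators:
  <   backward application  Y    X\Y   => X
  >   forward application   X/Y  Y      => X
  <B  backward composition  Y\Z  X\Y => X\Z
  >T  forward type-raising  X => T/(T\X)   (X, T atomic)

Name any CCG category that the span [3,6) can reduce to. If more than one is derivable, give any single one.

[0,6] S   >
  [0,3] S/PP   >
    [0,1] "sent" : (S/PP)/S
    [1,3] S   >
      [1,2] S/(S\PP)   >T
        [1,2] "gave" : PP
      [2,3] "song" : S\PP
  [3,6] PP   <
    [3,5] PP\S   <B
      [3,4] "slowly" : NP\S
      [4,5] "on" : PP\NP
    [5,6] "ate" : PP\(PP\S)

PP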